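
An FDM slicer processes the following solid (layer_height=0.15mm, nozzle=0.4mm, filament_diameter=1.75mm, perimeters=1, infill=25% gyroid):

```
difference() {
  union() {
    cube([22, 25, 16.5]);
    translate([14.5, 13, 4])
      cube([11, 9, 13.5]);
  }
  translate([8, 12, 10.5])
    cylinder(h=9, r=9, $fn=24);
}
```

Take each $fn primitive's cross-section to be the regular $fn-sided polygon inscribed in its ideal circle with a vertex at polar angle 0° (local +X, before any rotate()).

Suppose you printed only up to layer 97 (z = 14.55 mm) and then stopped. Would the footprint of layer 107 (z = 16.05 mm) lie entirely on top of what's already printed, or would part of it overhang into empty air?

entirely on top

Compare the two slices. At z = 14.55: the cube is present — its section is the full 22×25 rectangle (area 550.00 mm²); the 11×9 cube at (14.5, 13) contributes its full rectangle (area 99.00 mm²); Taking the union: the regions partially overlap — summed areas 649.00 mm² minus the doubly-counted overlap 67.50 mm² gives 581.50 mm² — area = 581.50 mm²; the cylinder at (8, 12): section is a regular 24-gon, circumradius r=9 (area = (24/2)·9.000²·sin(360°/24) = 251.57 mm²); Subtracting the remaining from the first: starting from that combined region (581.50 mm²), the r=9 cylinder at (8, 12) partially overlaps it — only the 246.47 mm² overlap (of its 251.57 mm²) is removed, clipping the outline — area = 335.03 mm². At z = 16.05: the cube (footprint 22×25) is included at this height (area 550.00 mm²); the 11×9 cube at (14.5, 13) contributes its full rectangle (area 99.00 mm²); Taking the union: the regions partially overlap — summed areas 649.00 mm² minus the doubly-counted overlap 67.50 mm² gives 581.50 mm² — area = 581.50 mm²; the r=9 cylinder at (8, 12) contributes a regular 24-gon of circumradius 9 (area = (24/2)·9.000²·sin(360°/24) = 251.57 mm²); Taking the first minus the rest: starting from the result so far (581.50 mm²), the r=9 cylinder at (8, 12) partially overlaps it — only the 246.47 mm² overlap (of its 251.57 mm²) is removed, clipping the outline — area = 335.03 mm². Checking containment: the cross-section at z = 16.05 is a subset of the cross-section at z = 14.55.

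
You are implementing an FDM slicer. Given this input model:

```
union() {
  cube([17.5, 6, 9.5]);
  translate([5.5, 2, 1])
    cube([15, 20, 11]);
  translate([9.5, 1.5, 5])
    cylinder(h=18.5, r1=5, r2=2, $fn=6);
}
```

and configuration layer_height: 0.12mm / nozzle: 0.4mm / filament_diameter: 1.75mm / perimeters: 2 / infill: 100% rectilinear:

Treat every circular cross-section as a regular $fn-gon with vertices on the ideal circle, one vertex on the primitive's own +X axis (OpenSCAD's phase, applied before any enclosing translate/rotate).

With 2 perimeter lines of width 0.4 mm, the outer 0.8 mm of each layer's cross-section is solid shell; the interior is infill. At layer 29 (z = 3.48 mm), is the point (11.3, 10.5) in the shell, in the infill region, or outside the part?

At z = 3.48 mm: the cube (footprint 17.5×6) is included at this height; the cube at (5.5, 2) (footprint 15×20) is included at this height; the cone at (9.5, 1.5) is absent (z outside [5, 23.5]); Merging all regions: the regions partially overlap (shared area 48.00 mm²), so overlapping operands fuse into one piece — 1 connected region. Overall, the cross-section is a single solid region. The nearest boundary edge runs (5.50, 6.00)→(5.50, 22.00); distance from the point to it = 5.80 mm. The point is inside the cross-section and 5.80 mm from the nearest boundary — more than the 0.8 mm shell width (2 × 0.4), so it's in the infill interior.

infill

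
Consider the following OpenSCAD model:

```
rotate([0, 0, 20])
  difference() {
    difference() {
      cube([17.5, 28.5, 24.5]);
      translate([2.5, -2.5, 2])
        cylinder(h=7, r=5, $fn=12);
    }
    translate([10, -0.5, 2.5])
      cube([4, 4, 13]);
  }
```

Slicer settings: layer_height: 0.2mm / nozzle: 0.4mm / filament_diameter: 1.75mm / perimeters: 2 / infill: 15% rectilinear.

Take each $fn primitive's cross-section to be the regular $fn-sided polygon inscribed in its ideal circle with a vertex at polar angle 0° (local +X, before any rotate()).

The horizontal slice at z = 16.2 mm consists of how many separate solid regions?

1

At z = 16.2 mm: the cube (footprint 17.5×28.5) is included at this height; the cylinder at (2.5, -2.5) is absent (z outside [2, 9]); Subtracting the remaining from the first: none of the subtracted shapes is present at this height, so the 17.5×28.5 cube is unchanged — 1 connected region; the cube at (10, -0.5) does not reach this height (z outside [2.5, 15.5]); After the difference (first − rest): none of the subtracted shapes is present at this height, so the result so far is unchanged — 1 connected region; (rotated 20° about Z; rotation is an isometry so areas/perimeters/island counts are preserved). The result has 1 disconnected region.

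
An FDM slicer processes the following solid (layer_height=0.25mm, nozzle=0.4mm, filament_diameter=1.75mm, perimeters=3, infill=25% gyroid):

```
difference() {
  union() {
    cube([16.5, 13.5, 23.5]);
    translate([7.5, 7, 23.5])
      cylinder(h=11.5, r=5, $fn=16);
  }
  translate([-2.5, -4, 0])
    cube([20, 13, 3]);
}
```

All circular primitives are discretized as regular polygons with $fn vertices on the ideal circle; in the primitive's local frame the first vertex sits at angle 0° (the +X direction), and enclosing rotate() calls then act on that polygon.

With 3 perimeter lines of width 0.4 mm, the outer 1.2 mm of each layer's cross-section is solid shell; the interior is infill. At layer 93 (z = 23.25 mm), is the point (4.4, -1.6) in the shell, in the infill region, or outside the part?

At z = 23.25 mm: the cube is present — its section is the full 16.5×13.5 rectangle; the cylinder at (7.5, 7) is not intersected at this z (z outside [23.5, 35]); Merging all regions: only the 16.5×13.5 cube is present, so the union is just that shape — 1 connected region; the cube at (-2.5, -4) does not reach this height (z outside [0, 3]); Taking the first minus the rest: none of the subtracted shapes is present at this height, so that combined region is unchanged — 1 connected region. Overall, the cross-section is a single solid region. The nearest boundary edge runs (0.00, 0.00)→(16.50, 0.00); distance from the point to it = 1.60 mm. The point is not inside any of the regions above, so it lies outside the cross-section (1.60 mm from the nearest boundary).

outside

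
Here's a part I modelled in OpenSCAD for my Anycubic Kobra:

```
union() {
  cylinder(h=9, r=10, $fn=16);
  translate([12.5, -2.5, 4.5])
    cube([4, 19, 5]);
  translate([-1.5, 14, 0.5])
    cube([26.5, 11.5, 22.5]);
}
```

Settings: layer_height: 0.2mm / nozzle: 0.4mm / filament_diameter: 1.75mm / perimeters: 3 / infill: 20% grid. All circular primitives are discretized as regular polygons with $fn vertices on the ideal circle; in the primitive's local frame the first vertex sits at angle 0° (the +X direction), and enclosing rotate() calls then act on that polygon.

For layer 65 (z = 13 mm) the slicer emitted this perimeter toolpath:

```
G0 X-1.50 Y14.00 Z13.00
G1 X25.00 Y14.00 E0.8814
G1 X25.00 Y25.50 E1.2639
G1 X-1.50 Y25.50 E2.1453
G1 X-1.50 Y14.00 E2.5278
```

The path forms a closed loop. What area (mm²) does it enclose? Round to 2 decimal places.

304.75 mm²

Apply the shoelace formula to the sequence of (X, Y) vertices; enclosed area = 304.75 mm².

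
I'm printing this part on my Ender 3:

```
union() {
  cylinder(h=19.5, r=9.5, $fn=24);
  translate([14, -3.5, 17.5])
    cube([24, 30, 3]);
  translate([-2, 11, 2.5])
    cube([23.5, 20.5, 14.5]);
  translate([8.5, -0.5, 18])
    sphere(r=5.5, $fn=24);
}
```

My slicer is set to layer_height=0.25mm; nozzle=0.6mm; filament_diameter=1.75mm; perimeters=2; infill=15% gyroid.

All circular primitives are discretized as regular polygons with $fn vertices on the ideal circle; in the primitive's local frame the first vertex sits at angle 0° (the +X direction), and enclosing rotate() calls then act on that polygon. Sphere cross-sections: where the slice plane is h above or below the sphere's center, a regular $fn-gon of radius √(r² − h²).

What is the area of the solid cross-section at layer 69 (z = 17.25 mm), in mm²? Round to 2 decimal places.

At z = 17.25 mm: the cylinder: section is a regular 24-gon, circumradius r=9.5 (area = (24/2)·9.500²·sin(360°/24) = 280.30 mm²); the cube at (14, -3.5) is absent (z outside [17.5, 20.5]); the cube at (-2, 11) does not reach this height (z outside [2.5, 17]); the r=5.5 sphere at (8.5, -0.5) slices to a regular 24-gon of circumradius 5.449 (√(r²−h²) with h=0.75 from center) (area = (24/2)·5.449²·sin(360°/24) = 92.20 mm²); Merging all regions: the regions partially overlap — summed areas 372.51 mm² minus the doubly-counted overlap 50.30 mm² gives 322.21 mm² — area = 322.21 mm². Overall, the cross-section is a single solid region. Net area = 322.21 mm².

322.21 mm²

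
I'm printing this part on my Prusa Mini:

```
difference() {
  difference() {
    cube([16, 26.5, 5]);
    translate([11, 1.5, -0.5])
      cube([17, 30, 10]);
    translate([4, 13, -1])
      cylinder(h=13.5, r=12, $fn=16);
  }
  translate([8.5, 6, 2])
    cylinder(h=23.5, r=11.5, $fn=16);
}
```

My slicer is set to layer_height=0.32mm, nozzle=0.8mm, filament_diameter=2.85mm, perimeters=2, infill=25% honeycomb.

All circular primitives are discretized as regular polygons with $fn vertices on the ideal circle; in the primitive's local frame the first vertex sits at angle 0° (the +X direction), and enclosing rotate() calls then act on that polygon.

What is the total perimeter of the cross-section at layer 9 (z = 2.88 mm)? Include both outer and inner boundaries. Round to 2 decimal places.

At z = 2.88 mm: the 16×26.5 cube contributes its full rectangle (perimeter 85.00 mm); the 17×30 cube at (11, 1.5) contributes its full rectangle (perimeter 94.00 mm); the cylinder at (4, 13): section is a regular 16-gon, circumradius r=12 (perimeter = 2·16·12.000·sin(180°/16) = 74.91 mm); Subtracting the remaining from the first: starting from the 16×26.5 cube, the 17×30 cube at (11, 1.5) partially overlaps it — only the 125.00 mm² overlap (of its 510.00 mm²) is removed, clipping the outline; the r=12 cylinder at (4, 13) partially overlaps it — only the 248.35 mm² overlap (of its 440.85 mm²) is removed, clipping the outline — boundary = 66.95 mm; the cylinder at (8.5, 6): section is a regular 16-gon, circumradius r=11.5 (perimeter = 2·16·11.500·sin(180°/16) = 71.79 mm); Taking the first minus the rest: starting from that combined region, the r=11.5 cylinder at (8.5, 6) partially overlaps it — only the 26.32 mm² overlap (of its 404.88 mm²) is removed, clipping the outline — boundary = 28.97 mm. Overall, the cross-section is a single solid region. Total boundary length (outer) = 28.97 mm.

28.97 mm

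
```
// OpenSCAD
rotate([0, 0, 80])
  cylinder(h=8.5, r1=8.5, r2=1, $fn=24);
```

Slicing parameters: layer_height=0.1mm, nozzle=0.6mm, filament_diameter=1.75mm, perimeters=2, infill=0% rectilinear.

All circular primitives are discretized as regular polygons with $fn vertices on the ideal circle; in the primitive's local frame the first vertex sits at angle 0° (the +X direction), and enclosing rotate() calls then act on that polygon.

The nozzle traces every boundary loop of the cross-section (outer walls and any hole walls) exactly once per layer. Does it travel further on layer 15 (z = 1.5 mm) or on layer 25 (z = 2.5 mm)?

Layer 15 (z = 1.5): the cone contributes a regular 24-gon of circumradius 7.176 (interpolated between r1=8.5 and r2=1 at t=0.176) (perimeter = 2·24·7.176·sin(180°/24) = 44.96 mm); (whole slice rotated 80° about Z — lengths, areas and connectivity unchanged). So its perimeter = 44.96 mm. Layer 25 (z = 2.5): the cone: at t=0.294 of its height the radius interpolates to r₁+(r₂−r₁)t = 6.294, giving a regular 24-gon of that circumradius (perimeter = 2·24·6.294·sin(180°/24) = 39.43 mm); (rotated 80° about Z; rotation is an isometry so areas/perimeters/island counts are preserved). So its perimeter = 39.43 mm. Layer 15 is larger (44.96 vs 39.43 mm).

layer 15 (z = 1.5 mm)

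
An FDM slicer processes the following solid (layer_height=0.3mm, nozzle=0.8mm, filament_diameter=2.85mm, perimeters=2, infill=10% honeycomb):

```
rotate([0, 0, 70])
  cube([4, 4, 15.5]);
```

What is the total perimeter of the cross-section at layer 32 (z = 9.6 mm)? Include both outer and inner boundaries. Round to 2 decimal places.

At z = 9.6 mm: the cube is present — its section is the full 4×4 rectangle (perimeter 16.00 mm); (rotated 70° about Z; rotation is an isometry so areas/perimeters/island counts are preserved). Overall, the cross-section is a single solid region. Total boundary length (outer) = 16.00 mm.

16.00 mm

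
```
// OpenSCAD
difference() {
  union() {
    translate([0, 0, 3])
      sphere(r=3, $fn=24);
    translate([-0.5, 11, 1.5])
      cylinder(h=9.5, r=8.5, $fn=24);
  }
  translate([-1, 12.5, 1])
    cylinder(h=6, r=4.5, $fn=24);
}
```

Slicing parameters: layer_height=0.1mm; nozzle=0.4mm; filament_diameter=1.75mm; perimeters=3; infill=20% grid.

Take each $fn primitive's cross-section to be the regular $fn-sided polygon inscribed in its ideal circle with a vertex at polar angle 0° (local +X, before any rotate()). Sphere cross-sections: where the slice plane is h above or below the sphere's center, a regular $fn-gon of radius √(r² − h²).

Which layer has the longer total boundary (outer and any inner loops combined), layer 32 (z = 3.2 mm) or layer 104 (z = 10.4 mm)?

Layer 32 (z = 3.2): the r=3 sphere slices to a regular 24-gon of circumradius 2.993 (√(r²−h²) with h=0.2 from center) (perimeter = 2·24·2.993·sin(180°/24) = 18.75 mm); the r=8.5 cylinder at (-0.5, 11) contributes a regular 24-gon of circumradius 8.5 (perimeter = 2·24·8.500·sin(180°/24) = 53.25 mm); Combining (union): the regions partially overlap (shared area 0.73 mm²), so the edge portions inside another operand are dropped and the merged outline is re-measured after clipping — boundary = 66.67 mm; the cylinder at (-1, 12.5): section is a regular 24-gon, circumradius r=4.5 (perimeter = 2·24·4.500·sin(180°/24) = 28.19 mm); Taking the first minus the rest: starting from that combined region, the r=4.5 cylinder at (-1, 12.5) lies wholly inside it (removes its full 62.89 mm² and its 28.19 mm outline becomes a hole wall) — boundary (outer + 1 inner loop) = 94.86 mm. So its perimeter = 94.86 mm. Layer 104 (z = 10.4): the sphere is absent (|z−center|=7.400 > r=3); the r=8.5 cylinder at (-0.5, 11) gives a regular 24-gon of circumradius 8.5 (constant along its height) (perimeter = 2·24·8.500·sin(180°/24) = 53.25 mm); Taking the union: only the r=8.5 cylinder at (-0.5, 11) is present, so the union is just that shape — boundary = 53.25 mm; the cylinder at (-1, 12.5) is absent (z outside [1, 7]); Subtracting the remaining from the first: none of the subtracted shapes is present at this height, so that combined region is unchanged — boundary = 53.25 mm. So its perimeter = 53.25 mm. Layer 32 is larger (94.86 vs 53.25 mm).

layer 32 (z = 3.2 mm)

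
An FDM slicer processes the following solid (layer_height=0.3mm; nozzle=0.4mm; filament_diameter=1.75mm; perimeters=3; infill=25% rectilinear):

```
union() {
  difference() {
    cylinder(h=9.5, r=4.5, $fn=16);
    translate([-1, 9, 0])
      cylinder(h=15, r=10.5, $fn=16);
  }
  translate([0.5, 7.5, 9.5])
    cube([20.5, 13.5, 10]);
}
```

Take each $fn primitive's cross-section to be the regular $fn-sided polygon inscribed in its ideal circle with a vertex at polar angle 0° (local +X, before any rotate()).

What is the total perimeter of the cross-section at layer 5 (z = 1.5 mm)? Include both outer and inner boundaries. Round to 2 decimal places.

22.67 mm

At z = 1.5 mm: the cylinder: section is a regular 16-gon, circumradius r=4.5 (perimeter = 2·16·4.500·sin(180°/16) = 28.09 mm); the cylinder at (-1, 9): section is a regular 16-gon, circumradius r=10.5 (perimeter = 2·16·10.500·sin(180°/16) = 65.55 mm); Subtracting the remaining from the first: starting from the r=4.5 cylinder, the r=10.5 cylinder at (-1, 9) partially overlaps it — only the 39.70 mm² overlap (of its 337.53 mm²) is removed, clipping the outline — boundary = 22.67 mm; the cube at (0.5, 7.5) does not reach this height (z outside [9.5, 19.5]); Combining (union): only the result so far is present, so the union is just that shape — boundary = 22.67 mm. Overall, the cross-section is a single solid region. Total boundary length (outer) = 22.67 mm.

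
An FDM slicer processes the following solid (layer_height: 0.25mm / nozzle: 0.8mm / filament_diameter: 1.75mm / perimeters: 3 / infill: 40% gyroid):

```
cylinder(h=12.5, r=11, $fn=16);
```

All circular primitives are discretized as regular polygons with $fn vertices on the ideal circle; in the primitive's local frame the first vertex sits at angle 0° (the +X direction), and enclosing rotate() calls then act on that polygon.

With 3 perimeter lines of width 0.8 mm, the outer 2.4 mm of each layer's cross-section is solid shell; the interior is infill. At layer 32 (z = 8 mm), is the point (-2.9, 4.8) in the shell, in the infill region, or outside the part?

infill

At z = 8 mm: the r=11 cylinder gives a regular 16-gon of circumradius 11 (constant along its height). Overall, the cross-section is a single solid region. The nearest boundary edge runs (-4.21, 10.16)→(-7.78, 7.78); distance from the point to it = 5.19 mm. The point is inside the cross-section and 5.19 mm from the nearest boundary — more than the 2.4 mm shell width (3 × 0.8), so it's in the infill interior.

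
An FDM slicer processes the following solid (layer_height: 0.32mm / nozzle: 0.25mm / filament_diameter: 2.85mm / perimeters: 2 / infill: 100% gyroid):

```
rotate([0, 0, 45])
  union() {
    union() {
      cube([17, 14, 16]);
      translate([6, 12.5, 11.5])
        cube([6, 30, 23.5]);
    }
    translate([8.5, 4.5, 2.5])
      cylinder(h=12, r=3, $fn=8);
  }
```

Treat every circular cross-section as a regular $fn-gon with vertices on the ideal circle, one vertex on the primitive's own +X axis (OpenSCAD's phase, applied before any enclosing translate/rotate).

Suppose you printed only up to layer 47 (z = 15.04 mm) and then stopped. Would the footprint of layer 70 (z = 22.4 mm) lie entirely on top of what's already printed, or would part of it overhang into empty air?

entirely on top

Compare the two slices. At z = 15.04: the cube (footprint 17×14) is included at this height (area 238.00 mm²); the cube at (6, 12.5) (footprint 6×30) is included at this height (area 180.00 mm²); Taking the union: the regions partially overlap — summed areas 418.00 mm² minus the doubly-counted overlap 9.00 mm² gives 409.00 mm² — area = 409.00 mm²; the cylinder at (8.5, 4.5) does not reach this height (z outside [2.5, 14.5]); Merging all regions: only that combined region is present, so the union is just that shape — area = 409.00 mm²; (whole slice rotated 45° about Z — lengths, areas and connectivity unchanged). At z = 22.4: the cube does not reach this height (z outside [0, 16]); the cube at (6, 12.5) is present — its section is the full 6×30 rectangle (area 180.00 mm²); Merging all regions: only the 6×30 cube at (6, 12.5) is present, so the union is just that shape — area = 180.00 mm²; the cylinder at (8.5, 4.5) is absent (z outside [2.5, 14.5]); Combining (union): only that combined region is present, so the union is just that shape — area = 180.00 mm²; (rotated 45° about Z; rotation is an isometry so areas/perimeters/island counts are preserved). Checking containment: the cross-section at z = 22.4 is a subset of the cross-section at z = 15.04.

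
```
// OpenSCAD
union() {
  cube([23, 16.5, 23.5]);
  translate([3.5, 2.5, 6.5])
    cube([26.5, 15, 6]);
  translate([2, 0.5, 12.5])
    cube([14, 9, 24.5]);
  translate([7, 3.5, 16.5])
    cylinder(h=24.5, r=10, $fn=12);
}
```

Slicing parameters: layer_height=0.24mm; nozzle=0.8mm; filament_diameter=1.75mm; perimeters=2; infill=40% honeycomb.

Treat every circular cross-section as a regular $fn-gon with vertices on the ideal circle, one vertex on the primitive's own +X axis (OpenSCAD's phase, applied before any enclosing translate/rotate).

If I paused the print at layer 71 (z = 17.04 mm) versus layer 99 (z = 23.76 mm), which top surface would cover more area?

Layer 71 (z = 17.04): the cube (footprint 23×16.5) is included at this height (area 379.50 mm²); the cube at (3.5, 2.5) does not reach this height (z outside [6.5, 12.5]); the cube at (2, 0.5) (footprint 14×9) is included at this height (area 126.00 mm²); the cylinder at (7, 3.5): section is a regular 12-gon, circumradius r=10 (area = (12/2)·10.000²·sin(360°/12) = 300.00 mm²); Taking the union: the regions partially overlap — summed areas 805.50 mm² minus the doubly-counted overlap 320.83 mm² gives 484.67 mm² — area = 484.67 mm². So its area = 484.67 mm². Layer 99 (z = 23.76): the cube does not reach this height (z outside [0, 23.5]); the cube at (3.5, 2.5) is not intersected at this z (z outside [6.5, 12.5]); the cube at (2, 0.5) is present — its section is the full 14×9 rectangle (area 126.00 mm²); the cylinder at (7, 3.5): section is a regular 12-gon, circumradius r=10 (area = (12/2)·10.000²·sin(360°/12) = 300.00 mm²); Combining (union): the regions partially overlap — summed areas 426.00 mm² minus the doubly-counted overlap 124.94 mm² gives 301.06 mm² — area = 301.06 mm². So its area = 301.06 mm². Layer 71 is larger (484.67 vs 301.06 mm²).

layer 71 (z = 17.04 mm)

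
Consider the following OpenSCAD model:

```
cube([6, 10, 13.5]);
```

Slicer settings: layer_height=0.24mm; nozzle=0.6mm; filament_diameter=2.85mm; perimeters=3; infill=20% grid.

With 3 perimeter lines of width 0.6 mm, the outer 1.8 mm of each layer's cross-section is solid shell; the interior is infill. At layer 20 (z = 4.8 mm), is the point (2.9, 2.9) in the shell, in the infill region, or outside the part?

At z = 4.8 mm: the 6×10 cube contributes its full rectangle. Overall, the cross-section is a single solid region. The nearest boundary edge runs (0.00, 0.00)→(6.00, 0.00); distance from the point to it = 2.90 mm. The point is inside the cross-section and 2.90 mm from the nearest boundary — more than the 1.8 mm shell width (3 × 0.6), so it's in the infill interior.

infill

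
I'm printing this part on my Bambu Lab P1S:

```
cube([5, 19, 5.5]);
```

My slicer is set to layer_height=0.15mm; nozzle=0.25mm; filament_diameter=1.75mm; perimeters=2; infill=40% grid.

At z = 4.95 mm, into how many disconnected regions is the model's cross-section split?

1

At z = 4.95 mm: the cube (footprint 5×19) is included at this height. The result has 1 disconnected region.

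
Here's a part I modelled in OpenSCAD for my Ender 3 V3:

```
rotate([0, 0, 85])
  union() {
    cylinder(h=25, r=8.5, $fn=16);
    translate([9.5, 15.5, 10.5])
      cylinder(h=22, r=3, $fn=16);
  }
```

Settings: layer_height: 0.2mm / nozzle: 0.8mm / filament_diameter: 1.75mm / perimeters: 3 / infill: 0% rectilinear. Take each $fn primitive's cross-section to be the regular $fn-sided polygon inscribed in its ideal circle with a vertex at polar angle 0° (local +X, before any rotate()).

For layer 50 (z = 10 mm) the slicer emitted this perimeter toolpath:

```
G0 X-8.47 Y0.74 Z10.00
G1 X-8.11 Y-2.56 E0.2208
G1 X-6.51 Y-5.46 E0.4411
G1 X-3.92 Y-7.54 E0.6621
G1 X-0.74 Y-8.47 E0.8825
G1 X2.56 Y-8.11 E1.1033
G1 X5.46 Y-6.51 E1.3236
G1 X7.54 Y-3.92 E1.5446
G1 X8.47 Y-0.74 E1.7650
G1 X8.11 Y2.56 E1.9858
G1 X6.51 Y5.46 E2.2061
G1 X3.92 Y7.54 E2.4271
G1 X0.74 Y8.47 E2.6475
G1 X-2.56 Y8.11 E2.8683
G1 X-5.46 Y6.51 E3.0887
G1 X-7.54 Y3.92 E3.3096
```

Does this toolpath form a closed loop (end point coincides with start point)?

no

Start point (G0): (-8.47, 0.74). End point (last G1): the path does not return to the start — open.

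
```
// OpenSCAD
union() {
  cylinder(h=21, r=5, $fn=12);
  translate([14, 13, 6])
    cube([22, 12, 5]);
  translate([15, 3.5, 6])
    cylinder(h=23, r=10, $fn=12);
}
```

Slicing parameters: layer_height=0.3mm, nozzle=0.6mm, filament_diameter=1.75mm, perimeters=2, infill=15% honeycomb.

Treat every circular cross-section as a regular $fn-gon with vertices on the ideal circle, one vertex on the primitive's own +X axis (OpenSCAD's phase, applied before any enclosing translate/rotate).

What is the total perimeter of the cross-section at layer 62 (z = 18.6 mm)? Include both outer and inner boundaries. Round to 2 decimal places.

93.17 mm

At z = 18.6 mm: the r=5 cylinder gives a regular 12-gon of circumradius 5 (constant along its height) (perimeter = 2·12·5.000·sin(180°/12) = 31.06 mm); the cube at (14, 13) does not reach this height (z outside [6, 11]); the cylinder at (15, 3.5): section is a regular 12-gon, circumradius r=10 (perimeter = 2·12·10.000·sin(180°/12) = 62.12 mm); Merging all regions: the 2 present regions are separate (no shared area or edge), so areas and boundary lengths simply add and each stays a separate island — boundary = 93.17 mm. Overall, the cross-section has 2 separate islands. Total boundary length (outer) = 93.17 mm.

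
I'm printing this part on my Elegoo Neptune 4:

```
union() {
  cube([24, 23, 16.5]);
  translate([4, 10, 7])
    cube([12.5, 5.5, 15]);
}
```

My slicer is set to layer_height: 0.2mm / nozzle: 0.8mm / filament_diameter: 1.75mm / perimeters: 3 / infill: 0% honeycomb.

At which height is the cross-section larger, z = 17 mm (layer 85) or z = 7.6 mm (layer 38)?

layer 38 (z = 7.6 mm)

Layer 85 (z = 17): the cube is absent (z outside [0, 16.5]); the 12.5×5.5 cube at (4, 10) contributes its full rectangle (area 68.75 mm²); Taking the union: only the 12.5×5.5 cube at (4, 10) is present, so the union is just that shape — area = 68.75 mm². So its area = 68.75 mm². Layer 38 (z = 7.6): the cube (footprint 24×23) is included at this height (area 552.00 mm²); the cube at (4, 10) is present — its section is the full 12.5×5.5 rectangle (area 68.75 mm²); Taking the union: the 12.5×5.5 cube at (4, 10) lies entirely inside the 24×23 cube, so the union is just the 24×23 cube — area = 552.00 mm². So its area = 552.00 mm². Layer 38 is larger (552.00 vs 68.75 mm²).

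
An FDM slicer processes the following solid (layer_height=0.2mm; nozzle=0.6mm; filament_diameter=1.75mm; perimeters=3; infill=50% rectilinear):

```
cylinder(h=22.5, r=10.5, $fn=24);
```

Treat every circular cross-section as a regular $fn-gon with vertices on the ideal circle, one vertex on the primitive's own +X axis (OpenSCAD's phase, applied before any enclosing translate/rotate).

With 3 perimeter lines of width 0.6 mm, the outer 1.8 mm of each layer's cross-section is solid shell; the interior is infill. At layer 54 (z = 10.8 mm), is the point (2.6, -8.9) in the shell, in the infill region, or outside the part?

shell

At z = 10.8 mm: the r=10.5 cylinder contributes a regular 24-gon of circumradius 10.5. Overall, the cross-section is a single solid region. The nearest boundary edge runs (2.72, -10.14)→(5.25, -9.09); distance from the point to it = 1.19 mm. The point is inside the cross-section, 1.19 mm from the nearest boundary — within the 1.8 mm shell band (3 × 0.6).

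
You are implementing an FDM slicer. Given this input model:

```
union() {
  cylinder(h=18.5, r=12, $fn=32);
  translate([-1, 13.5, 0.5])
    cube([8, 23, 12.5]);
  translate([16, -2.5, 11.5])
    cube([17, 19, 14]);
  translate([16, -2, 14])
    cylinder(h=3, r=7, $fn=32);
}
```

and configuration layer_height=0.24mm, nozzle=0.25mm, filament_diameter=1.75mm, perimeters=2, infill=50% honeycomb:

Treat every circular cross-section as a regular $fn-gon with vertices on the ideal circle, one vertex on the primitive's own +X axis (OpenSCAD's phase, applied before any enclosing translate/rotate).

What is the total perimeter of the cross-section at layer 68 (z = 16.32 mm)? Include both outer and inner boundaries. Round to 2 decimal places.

145.18 mm

At z = 16.32 mm: the r=12 cylinder gives a regular 32-gon of circumradius 12 (constant along its height) (perimeter = 2·32·12.000·sin(180°/32) = 75.28 mm); the cube at (-1, 13.5) is not intersected at this z (z outside [0.5, 13]); the cube at (16, -2.5) (footprint 17×19) is included at this height (perimeter 72.00 mm); the r=7 cylinder at (16, -2) contributes a regular 32-gon of circumradius 7 (perimeter = 2·32·7.000·sin(180°/32) = 43.91 mm); Merging all regions: the regions partially overlap (shared area 59.85 mm²), so the edge portions inside another operand are dropped and the merged outline is re-measured after clipping — boundary = 145.18 mm. Overall, the cross-section is a single solid region. Total boundary length (outer) = 145.18 mm.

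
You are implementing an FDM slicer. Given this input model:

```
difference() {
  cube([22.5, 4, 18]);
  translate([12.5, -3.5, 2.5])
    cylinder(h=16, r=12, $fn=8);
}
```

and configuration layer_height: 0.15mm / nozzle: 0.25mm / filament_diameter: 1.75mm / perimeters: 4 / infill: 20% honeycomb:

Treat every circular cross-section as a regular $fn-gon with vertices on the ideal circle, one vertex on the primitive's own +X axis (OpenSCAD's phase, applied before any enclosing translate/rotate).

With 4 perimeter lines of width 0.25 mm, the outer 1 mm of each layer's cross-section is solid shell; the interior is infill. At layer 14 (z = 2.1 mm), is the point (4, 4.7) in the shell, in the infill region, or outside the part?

outside

At z = 2.1 mm: the cube (footprint 22.5×4) is included at this height; the cylinder at (12.5, -3.5) is not intersected at this z (z outside [2.5, 18.5]); Taking the first minus the rest: none of the subtracted shapes is present at this height, so the 22.5×4 cube is unchanged — 1 connected region. Overall, the cross-section is a single solid region. The nearest boundary edge runs (22.50, 4.00)→(0.00, 4.00); distance from the point to it = 0.70 mm. The point is not inside any of the regions above, so it lies outside the cross-section (0.70 mm from the nearest boundary).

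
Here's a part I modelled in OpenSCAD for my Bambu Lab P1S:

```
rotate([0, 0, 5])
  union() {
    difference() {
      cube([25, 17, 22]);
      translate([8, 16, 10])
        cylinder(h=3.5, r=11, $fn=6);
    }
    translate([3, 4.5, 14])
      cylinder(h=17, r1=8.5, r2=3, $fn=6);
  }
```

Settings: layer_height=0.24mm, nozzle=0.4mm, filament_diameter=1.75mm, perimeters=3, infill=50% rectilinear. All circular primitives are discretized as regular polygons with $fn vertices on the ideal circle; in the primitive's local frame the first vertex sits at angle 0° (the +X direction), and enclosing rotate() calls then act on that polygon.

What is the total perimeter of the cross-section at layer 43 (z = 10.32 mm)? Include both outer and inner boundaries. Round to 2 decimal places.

At z = 10.32 mm: the cube is present — its section is the full 25×17 rectangle (perimeter 84.00 mm); the r=11 cylinder at (8, 16) contributes a regular 6-gon of circumradius 11 (perimeter = 2·6·11.000·sin(180°/6) = 66.00 mm); Taking the first minus the rest: starting from the 25×17 cube, the r=11 cylinder at (8, 16) partially overlaps it — only the 168.10 mm² overlap (of its 314.37 mm²) is removed, clipping the outline — boundary = 87.54 mm; the cone at (3, 4.5) does not reach this height (z outside [14, 31]); Combining (union): only that combined region is present, so the union is just that shape — boundary = 87.54 mm; (rotated 5° about Z; rotation is an isometry so areas/perimeters/island counts are preserved). Overall, the cross-section is a single solid region. Total boundary length (outer) = 87.54 mm.

87.54 mm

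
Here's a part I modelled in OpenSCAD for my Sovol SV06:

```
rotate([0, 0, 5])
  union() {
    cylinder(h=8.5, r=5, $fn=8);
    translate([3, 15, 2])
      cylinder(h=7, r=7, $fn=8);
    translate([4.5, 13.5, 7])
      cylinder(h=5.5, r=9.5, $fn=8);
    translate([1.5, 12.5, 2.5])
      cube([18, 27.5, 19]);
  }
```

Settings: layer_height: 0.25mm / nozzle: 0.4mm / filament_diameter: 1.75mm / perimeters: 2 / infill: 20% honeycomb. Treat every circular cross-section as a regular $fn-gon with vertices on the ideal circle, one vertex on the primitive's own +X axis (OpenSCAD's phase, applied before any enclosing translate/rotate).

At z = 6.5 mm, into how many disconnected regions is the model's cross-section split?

At z = 6.5 mm: the cylinder: section is a regular 8-gon, circumradius r=5; the cylinder at (3, 15): section is a regular 8-gon, circumradius r=7; the cylinder at (4.5, 13.5) is absent (z outside [7, 12.5]); the cube at (1.5, 12.5) (footprint 18×27.5) is included at this height; Merging all regions: the regions partially overlap (shared area 64.64 mm²), so overlapping operands fuse into one piece — 2 connected regions; (whole slice rotated 5° about Z — lengths, areas and connectivity unchanged). The result has 2 disconnected regions.

2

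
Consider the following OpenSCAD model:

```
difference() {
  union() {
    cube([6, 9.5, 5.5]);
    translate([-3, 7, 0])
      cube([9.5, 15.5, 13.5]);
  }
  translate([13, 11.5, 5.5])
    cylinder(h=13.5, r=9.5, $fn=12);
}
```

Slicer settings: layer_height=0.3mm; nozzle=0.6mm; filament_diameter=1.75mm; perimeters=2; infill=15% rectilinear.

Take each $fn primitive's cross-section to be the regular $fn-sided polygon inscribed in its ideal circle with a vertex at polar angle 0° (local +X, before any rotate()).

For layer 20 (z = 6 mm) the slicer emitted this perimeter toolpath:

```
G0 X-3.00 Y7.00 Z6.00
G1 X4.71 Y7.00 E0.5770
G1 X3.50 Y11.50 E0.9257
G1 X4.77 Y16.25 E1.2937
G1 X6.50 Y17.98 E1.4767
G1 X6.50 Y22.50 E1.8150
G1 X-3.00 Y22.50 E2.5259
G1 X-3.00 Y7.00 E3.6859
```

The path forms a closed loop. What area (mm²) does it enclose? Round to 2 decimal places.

123.74 mm²

Apply the shoelace formula to the sequence of (X, Y) vertices; enclosed area = 123.74 mm².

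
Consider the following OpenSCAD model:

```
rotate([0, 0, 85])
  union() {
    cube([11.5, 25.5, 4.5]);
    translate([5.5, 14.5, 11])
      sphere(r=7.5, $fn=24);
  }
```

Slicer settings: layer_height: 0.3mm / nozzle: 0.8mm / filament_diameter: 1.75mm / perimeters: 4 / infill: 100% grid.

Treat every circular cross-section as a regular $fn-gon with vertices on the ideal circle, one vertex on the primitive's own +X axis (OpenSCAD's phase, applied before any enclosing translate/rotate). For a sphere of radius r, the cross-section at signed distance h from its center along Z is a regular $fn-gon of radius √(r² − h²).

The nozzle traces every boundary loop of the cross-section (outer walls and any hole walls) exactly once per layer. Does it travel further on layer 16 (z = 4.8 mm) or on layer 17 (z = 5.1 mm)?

Layer 16 (z = 4.8): the cube is absent (z outside [0, 4.5]); the r=7.5 sphere at (5.5, 14.5) contributes a regular 24-gon of circumradius √(7.5²−6.2²) = 4.220 (perimeter = 2·24·4.220·sin(180°/24) = 26.44 mm); Merging all regions: only the r=7.5 sphere at (5.5, 14.5) is present, so the union is just that shape — boundary = 26.44 mm; (whole slice rotated 85° about Z — lengths, areas and connectivity unchanged). So its perimeter = 26.44 mm. Layer 17 (z = 5.1): the cube does not reach this height (z outside [0, 4.5]); the r=7.5 sphere at (5.5, 14.5) contributes a regular 24-gon of circumradius √(7.5²−5.9²) = 4.630 (perimeter = 2·24·4.630·sin(180°/24) = 29.01 mm); Combining (union): only the r=7.5 sphere at (5.5, 14.5) is present, so the union is just that shape — boundary = 29.01 mm; (rotated 85° about Z; rotation is an isometry so areas/perimeters/island counts are preserved). So its perimeter = 29.01 mm. Layer 17 is larger (29.01 vs 26.44 mm).

layer 17 (z = 5.1 mm)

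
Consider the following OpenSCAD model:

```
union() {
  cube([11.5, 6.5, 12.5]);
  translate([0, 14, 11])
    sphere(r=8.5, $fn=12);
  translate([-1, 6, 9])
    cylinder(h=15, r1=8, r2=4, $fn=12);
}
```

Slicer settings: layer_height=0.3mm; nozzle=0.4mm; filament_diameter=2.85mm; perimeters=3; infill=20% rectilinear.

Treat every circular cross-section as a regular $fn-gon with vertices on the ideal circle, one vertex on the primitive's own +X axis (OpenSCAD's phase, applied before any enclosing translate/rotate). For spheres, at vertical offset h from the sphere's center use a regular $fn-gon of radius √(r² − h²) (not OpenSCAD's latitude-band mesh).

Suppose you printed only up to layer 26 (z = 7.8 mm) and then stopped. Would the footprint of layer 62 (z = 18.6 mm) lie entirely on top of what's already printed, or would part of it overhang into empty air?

part overhangs

Compare the two slices. At z = 7.8: the cube (footprint 11.5×6.5) is included at this height (area 74.75 mm²); the r=8.5 sphere at (0, 14) slices to a regular 12-gon of circumradius 7.875 (√(r²−h²) with h=3.2 from center) (area = (12/2)·7.875²·sin(360°/12) = 186.03 mm²); the cone at (-1, 6) is absent (z outside [9, 24]); Combining (union): the regions partially overlap — summed areas 260.78 mm² minus the doubly-counted overlap 0.26 mm² gives 260.52 mm² — area = 260.52 mm². At z = 18.6: the cube is absent (z outside [0, 12.5]); the r=8.5 sphere at (0, 14) slices to a regular 12-gon of circumradius 3.807 (√(r²−h²) with h=7.6 from center) (area = (12/2)·3.807²·sin(360°/12) = 43.47 mm²); the cone at (-1, 6): at t=0.640 of its height the radius interpolates to r₁+(r₂−r₁)t = 5.440, giving a regular 12-gon of that circumradius (area = (12/2)·5.440²·sin(360°/12) = 88.78 mm²); Taking the union: the regions partially overlap — summed areas 132.25 mm² minus the doubly-counted overlap 2.63 mm² gives 129.62 mm² — area = 129.62 mm². Checking containment: at z = 18.6 the cross-section extends beyond the z = 7.8 cross-section by about 35.78 mm².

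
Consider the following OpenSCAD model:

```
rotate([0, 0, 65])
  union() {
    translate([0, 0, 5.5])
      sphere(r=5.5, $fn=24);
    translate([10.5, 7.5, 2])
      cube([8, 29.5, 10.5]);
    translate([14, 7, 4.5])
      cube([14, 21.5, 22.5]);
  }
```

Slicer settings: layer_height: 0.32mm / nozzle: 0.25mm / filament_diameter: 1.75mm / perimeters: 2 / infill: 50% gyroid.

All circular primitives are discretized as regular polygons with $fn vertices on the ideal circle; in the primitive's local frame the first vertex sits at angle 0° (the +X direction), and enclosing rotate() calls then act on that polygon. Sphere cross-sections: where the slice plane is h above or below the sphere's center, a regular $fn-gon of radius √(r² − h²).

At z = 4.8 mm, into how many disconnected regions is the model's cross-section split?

2

At z = 4.8 mm: the r=5.5 sphere contributes a regular 24-gon of circumradius √(5.5²−0.7²) = 5.455; the cube at (10.5, 7.5) is present — its section is the full 8×29.5 rectangle; the 14×21.5 cube at (14, 7) contributes its full rectangle; Combining (union): the regions partially overlap (shared area 94.50 mm²), so overlapping operands fuse into one piece — 2 connected regions; (whole slice rotated 65° about Z — lengths, areas and connectivity unchanged). The result has 2 disconnected regions.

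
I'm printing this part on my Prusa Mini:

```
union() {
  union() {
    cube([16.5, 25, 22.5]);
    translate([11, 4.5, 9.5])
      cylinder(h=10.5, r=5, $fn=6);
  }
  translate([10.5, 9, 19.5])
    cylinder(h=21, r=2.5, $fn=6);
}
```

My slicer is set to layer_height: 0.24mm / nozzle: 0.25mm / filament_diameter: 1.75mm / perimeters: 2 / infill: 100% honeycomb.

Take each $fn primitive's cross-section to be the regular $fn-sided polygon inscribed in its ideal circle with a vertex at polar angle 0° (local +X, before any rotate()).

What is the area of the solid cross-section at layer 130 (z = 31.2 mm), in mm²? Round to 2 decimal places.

At z = 31.2 mm: the cube does not reach this height (z outside [0, 22.5]); the cylinder at (11, 4.5) is absent (z outside [9.5, 20]); Taking the union: nothing is present at this height; the r=2.5 cylinder at (10.5, 9) contributes a regular 6-gon of circumradius 2.5 (area = (6/2)·2.500²·sin(360°/6) = 16.24 mm²); Taking the union: only the r=2.5 cylinder at (10.5, 9) is present, so the union is just that shape — area = 16.24 mm². Overall, the cross-section is a single solid region. Net area = 16.24 mm².

16.24 mm²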